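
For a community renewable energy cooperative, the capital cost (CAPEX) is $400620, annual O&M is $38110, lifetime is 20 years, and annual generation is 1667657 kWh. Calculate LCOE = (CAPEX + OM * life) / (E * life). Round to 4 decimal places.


Total cost = CAPEX + OM * lifetime = 400620 + 38110 * 20 = 400620 + 762200 = 1162820
Total generation = annual * lifetime = 1667657 * 20 = 33353140 kWh
LCOE = 1162820 / 33353140
LCOE = 0.0349 $/kWh

0.0349


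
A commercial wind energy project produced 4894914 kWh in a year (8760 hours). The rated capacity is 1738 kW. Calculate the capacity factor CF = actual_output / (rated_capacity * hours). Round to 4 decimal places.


Capacity factor = actual output / maximum possible output
Maximum possible = rated * hours = 1738 * 8760 = 15224880 kWh
CF = 4894914 / 15224880
CF = 0.3215

0.3215


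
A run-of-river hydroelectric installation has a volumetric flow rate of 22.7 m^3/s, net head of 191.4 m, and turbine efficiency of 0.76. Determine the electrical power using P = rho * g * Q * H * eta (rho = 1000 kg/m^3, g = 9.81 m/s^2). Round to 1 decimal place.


Apply the hydropower formula P = rho * g * Q * H * eta
rho * g = 1000 * 9.81 = 9810.0
P = 9810.0 * 22.7 * 191.4 * 0.76
P = 32392941.8 W

32392941.8


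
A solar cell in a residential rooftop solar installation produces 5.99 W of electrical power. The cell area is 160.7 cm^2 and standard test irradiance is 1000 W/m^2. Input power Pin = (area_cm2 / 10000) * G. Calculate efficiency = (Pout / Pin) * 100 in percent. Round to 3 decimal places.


First compute the input power:
  Pin = area_cm2 / 10000 * G = 160.7 / 10000 * 1000 = 16.07 W
Then compute efficiency:
  Efficiency = (Pout / Pin) * 100 = (5.99 / 16.07) * 100
  Efficiency = 37.274%

37.274


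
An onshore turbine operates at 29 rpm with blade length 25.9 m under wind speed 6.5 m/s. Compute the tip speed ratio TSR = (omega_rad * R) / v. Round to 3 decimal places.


Convert rotational speed to rad/s:
  omega = 29 * 2 * pi / 60 = 3.0369 rad/s
Compute tip speed:
  v_tip = omega * R = 3.0369 * 25.9 = 78.655 m/s
Tip speed ratio:
  TSR = v_tip / v_wind = 78.655 / 6.5 = 12.101

12.101


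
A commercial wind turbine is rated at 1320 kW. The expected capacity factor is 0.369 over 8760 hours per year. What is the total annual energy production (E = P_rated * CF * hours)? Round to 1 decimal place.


Annual energy = rated_kW * capacity_factor * hours_per_year
Given: P_rated = 1320 kW, CF = 0.369, hours = 8760
E = 1320 * 0.369 * 8760
E = 4266820.8 kWh

4266820.8


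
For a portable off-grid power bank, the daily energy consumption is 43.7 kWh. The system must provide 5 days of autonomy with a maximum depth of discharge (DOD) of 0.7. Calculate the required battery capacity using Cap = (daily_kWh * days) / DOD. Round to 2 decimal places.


Total energy needed = daily * days = 43.7 * 5 = 218.5 kWh
Account for depth of discharge:
  Cap = total_energy / DOD = 218.5 / 0.7
  Cap = 312.14 kWh

312.14


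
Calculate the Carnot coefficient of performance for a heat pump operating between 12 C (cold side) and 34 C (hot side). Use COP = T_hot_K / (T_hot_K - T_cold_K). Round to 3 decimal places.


Convert to Kelvin:
  T_hot = 34 + 273.15 = 307.15 K
  T_cold = 12 + 273.15 = 285.15 K
Apply Carnot COP formula:
  COP = T_hot_K / (T_hot_K - T_cold_K) = 307.15 / 22.0
  COP = 13.961

13.961


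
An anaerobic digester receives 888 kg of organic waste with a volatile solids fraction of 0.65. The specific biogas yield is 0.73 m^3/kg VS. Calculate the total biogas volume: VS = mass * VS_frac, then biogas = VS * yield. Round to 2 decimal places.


Compute volatile solids:
  VS = mass * VS_fraction = 888 * 0.65 = 577.2 kg
Calculate biogas volume:
  Biogas = VS * specific_yield = 577.2 * 0.73
  Biogas = 421.36 m^3

421.36


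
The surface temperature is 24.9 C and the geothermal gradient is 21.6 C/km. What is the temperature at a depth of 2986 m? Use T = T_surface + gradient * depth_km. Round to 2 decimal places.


Convert depth to km: 2986 / 1000 = 2.986 km
Temperature increase = gradient * depth_km = 21.6 * 2.986 = 64.5 C
Temperature at depth = T_surface + delta_T = 24.9 + 64.5
T = 89.40 C

89.40


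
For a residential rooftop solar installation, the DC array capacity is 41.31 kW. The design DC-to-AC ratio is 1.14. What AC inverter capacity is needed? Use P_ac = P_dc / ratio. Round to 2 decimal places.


The inverter AC capacity is determined by the DC/AC ratio.
Given: P_dc = 41.31 kW, DC/AC ratio = 1.14
P_ac = P_dc / ratio = 41.31 / 1.14
P_ac = 36.24 kW

36.24


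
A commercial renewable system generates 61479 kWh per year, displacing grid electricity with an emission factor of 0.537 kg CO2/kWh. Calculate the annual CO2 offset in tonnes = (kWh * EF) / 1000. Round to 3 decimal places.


CO2 offset in kg = generation * emission_factor
CO2 offset = 61479 * 0.537 = 33014.22 kg
Convert to tonnes:
  CO2 offset = 33014.22 / 1000 = 33.014 tonnes

33.014


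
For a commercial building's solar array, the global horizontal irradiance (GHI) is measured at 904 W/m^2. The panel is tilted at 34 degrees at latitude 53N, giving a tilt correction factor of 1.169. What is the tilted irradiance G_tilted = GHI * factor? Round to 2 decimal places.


Identify the given values:
  GHI = 904 W/m^2, tilt correction factor = 1.169
Apply the formula G_tilted = GHI * factor:
  G_tilted = 904 * 1.169
  G_tilted = 1056.78 W/m^2

1056.78


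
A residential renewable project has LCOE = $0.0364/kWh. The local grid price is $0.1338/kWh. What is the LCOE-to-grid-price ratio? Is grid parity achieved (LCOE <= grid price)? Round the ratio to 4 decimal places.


Compare LCOE to grid price:
  LCOE = $0.0364/kWh, Grid price = $0.1338/kWh
  Ratio = LCOE / grid_price = 0.0364 / 0.1338 = 0.2720
  Grid parity achieved (ratio <= 1)? yes

0.2720


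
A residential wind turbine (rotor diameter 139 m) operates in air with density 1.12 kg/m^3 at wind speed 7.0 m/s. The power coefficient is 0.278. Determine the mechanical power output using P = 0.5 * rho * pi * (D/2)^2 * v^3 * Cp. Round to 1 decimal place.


Step 1 -- Compute swept area:
  A = pi * (D/2)^2 = pi * (139/2)^2 = 15174.68 m^2
Step 2 -- Apply wind power equation:
  P = 0.5 * rho * A * v^3 * Cp
  v^3 = 7.0^3 = 343.0
  P = 0.5 * 1.12 * 15174.68 * 343.0 * 0.278
  P = 810301.1 W

810301.1


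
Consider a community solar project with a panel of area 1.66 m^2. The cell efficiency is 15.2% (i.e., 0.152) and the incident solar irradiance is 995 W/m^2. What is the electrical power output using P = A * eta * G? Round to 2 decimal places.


Use the solar power formula P = A * eta * G.
Given: A = 1.66 m^2, eta = 0.152, G = 995 W/m^2
P = 1.66 * 0.152 * 995
P = 251.06 W

251.06


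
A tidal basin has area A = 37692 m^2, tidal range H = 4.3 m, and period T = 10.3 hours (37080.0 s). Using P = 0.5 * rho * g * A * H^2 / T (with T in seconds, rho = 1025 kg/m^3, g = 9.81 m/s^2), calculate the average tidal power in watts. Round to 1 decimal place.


Convert period to seconds: T = 10.3 * 3600 = 37080.0 s
H^2 = 4.3^2 = 18.49
P = 0.5 * rho * g * A * H^2 / T
P = 0.5 * 1025 * 9.81 * 37692 * 18.49 / 37080.0
P = 94495.1 W

94495.1


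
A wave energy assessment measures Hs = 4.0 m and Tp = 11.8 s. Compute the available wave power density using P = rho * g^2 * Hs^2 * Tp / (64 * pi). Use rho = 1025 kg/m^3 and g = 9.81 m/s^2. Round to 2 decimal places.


Apply wave power formula:
  g^2 = 9.81^2 = 96.2361
  Hs^2 = 4.0^2 = 16.0
  Numerator = rho * g^2 * Hs^2 * Tp = 1025 * 96.2361 * 16.0 * 11.8 = 18623610.07
  Denominator = 64 * pi = 201.0619
  P = 18623610.07 / 201.0619 = 92626.24 W/m

92626.24


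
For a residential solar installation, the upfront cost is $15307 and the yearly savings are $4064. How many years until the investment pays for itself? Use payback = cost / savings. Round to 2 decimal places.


Simple payback period = initial cost / annual savings
Payback = 15307 / 4064
Payback = 3.77 years

3.77


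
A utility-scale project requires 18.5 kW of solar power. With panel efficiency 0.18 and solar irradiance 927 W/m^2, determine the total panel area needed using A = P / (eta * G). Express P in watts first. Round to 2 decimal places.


Convert target power to watts: P = 18.5 * 1000 = 18500.0 W
Compute denominator: eta * G = 0.18 * 927 = 166.86
Required area A = P / (eta * G) = 18500.0 / 166.86
A = 110.87 m^2

110.87


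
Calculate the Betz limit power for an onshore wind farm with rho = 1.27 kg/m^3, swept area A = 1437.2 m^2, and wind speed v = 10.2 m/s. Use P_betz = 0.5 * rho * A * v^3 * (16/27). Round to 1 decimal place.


The Betz coefficient Cp_max = 16/27 = 0.5926
v^3 = 10.2^3 = 1061.208
P_betz = 0.5 * rho * A * v^3 * Cp_max
P_betz = 0.5 * 1.27 * 1437.2 * 1061.208 * 0.5926
P_betz = 573915.1 W

573915.1


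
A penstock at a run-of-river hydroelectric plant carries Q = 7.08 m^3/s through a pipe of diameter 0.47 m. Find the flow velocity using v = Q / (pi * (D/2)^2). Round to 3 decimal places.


Compute pipe cross-sectional area:
  A = pi * (D/2)^2 = pi * (0.47/2)^2 = 0.1735 m^2
Calculate velocity:
  v = Q / A = 7.08 / 0.1735
  v = 40.808 m/s

40.808


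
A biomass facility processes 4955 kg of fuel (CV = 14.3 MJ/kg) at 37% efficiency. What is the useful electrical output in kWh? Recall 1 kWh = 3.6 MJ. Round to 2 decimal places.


Total energy = mass * CV = 4955 * 14.3 = 70856.5 MJ
Useful energy = total * eta = 70856.5 * 0.37 = 26216.91 MJ
Convert to kWh: 26216.91 / 3.6
Useful energy = 7282.47 kWh

7282.47


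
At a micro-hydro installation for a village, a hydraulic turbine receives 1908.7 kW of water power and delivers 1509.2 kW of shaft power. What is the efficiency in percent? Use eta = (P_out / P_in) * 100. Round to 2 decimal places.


Turbine efficiency = (output power / input power) * 100
eta = (1509.2 / 1908.7) * 100
eta = 79.07%

79.07


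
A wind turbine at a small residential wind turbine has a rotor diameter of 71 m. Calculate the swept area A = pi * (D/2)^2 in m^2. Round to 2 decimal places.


Compute the rotor radius:
  r = D / 2 = 71 / 2 = 35.5 m
Calculate swept area:
  A = pi * r^2 = pi * 35.5^2
  A = 3959.19 m^2

3959.19


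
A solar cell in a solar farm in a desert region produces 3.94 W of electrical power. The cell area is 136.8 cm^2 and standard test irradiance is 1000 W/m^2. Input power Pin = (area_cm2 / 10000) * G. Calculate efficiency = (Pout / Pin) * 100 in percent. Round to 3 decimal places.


First compute the input power:
  Pin = area_cm2 / 10000 * G = 136.8 / 10000 * 1000 = 13.68 W
Then compute efficiency:
  Efficiency = (Pout / Pin) * 100 = (3.94 / 13.68) * 100
  Efficiency = 28.801%

28.801


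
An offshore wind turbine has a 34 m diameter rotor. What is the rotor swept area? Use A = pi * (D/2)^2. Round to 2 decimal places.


Compute the rotor radius:
  r = D / 2 = 34 / 2 = 17.0 m
Calculate swept area:
  A = pi * r^2 = pi * 17.0^2
  A = 907.92 m^2

907.92


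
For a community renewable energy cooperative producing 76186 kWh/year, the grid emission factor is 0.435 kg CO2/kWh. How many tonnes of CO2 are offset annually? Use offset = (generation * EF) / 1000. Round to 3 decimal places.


CO2 offset in kg = generation * emission_factor
CO2 offset = 76186 * 0.435 = 33140.91 kg
Convert to tonnes:
  CO2 offset = 33140.91 / 1000 = 33.141 tonnes

33.141


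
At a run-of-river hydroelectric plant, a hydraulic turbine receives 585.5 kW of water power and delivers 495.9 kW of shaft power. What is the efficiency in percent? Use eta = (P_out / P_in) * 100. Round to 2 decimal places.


Turbine efficiency = (output power / input power) * 100
eta = (495.9 / 585.5) * 100
eta = 84.70%

84.70


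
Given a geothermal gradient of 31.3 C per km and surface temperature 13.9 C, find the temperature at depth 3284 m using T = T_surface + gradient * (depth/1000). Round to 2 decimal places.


Convert depth to km: 3284 / 1000 = 3.284 km
Temperature increase = gradient * depth_km = 31.3 * 3.284 = 102.79 C
Temperature at depth = T_surface + delta_T = 13.9 + 102.79
T = 116.69 C

116.69


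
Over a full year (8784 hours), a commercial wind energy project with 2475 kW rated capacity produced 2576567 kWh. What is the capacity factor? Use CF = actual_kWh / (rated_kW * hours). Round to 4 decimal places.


Capacity factor = actual output / maximum possible output
Maximum possible = rated * hours = 2475 * 8784 = 21740400 kWh
CF = 2576567 / 21740400
CF = 0.1185

0.1185


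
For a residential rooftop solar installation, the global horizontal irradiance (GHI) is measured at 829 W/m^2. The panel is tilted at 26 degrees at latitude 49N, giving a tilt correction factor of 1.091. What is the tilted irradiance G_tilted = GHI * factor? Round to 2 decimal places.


Identify the given values:
  GHI = 829 W/m^2, tilt correction factor = 1.091
Apply the formula G_tilted = GHI * factor:
  G_tilted = 829 * 1.091
  G_tilted = 904.44 W/m^2

904.44


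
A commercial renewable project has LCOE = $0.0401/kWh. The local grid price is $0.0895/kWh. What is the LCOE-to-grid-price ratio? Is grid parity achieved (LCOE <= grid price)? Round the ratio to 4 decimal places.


Compare LCOE to grid price:
  LCOE = $0.0401/kWh, Grid price = $0.0895/kWh
  Ratio = LCOE / grid_price = 0.0401 / 0.0895 = 0.4480
  Grid parity achieved (ratio <= 1)? yes

0.4480


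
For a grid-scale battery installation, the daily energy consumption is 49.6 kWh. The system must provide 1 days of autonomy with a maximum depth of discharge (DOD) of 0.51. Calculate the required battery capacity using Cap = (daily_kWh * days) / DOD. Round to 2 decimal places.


Total energy needed = daily * days = 49.6 * 1 = 49.6 kWh
Account for depth of discharge:
  Cap = total_energy / DOD = 49.6 / 0.51
  Cap = 97.25 kWh

97.25


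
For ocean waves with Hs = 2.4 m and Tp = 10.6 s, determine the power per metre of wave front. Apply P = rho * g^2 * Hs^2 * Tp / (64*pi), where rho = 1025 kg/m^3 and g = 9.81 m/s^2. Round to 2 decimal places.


Apply wave power formula:
  g^2 = 9.81^2 = 96.2361
  Hs^2 = 2.4^2 = 5.76
  Numerator = rho * g^2 * Hs^2 * Tp = 1025 * 96.2361 * 5.76 * 10.6 = 6022686.1
  Denominator = 64 * pi = 201.0619
  P = 6022686.1 / 201.0619 = 29954.38 W/m

29954.38


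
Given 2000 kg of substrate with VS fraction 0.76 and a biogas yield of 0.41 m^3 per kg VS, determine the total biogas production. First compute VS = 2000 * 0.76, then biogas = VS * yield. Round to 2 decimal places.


Compute volatile solids:
  VS = mass * VS_fraction = 2000 * 0.76 = 1520.0 kg
Calculate biogas volume:
  Biogas = VS * specific_yield = 1520.0 * 0.41
  Biogas = 623.20 m^3

623.20


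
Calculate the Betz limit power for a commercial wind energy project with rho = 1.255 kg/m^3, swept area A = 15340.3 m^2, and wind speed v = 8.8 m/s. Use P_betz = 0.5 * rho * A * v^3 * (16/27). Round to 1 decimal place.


The Betz coefficient Cp_max = 16/27 = 0.5926
v^3 = 8.8^3 = 681.472
P_betz = 0.5 * rho * A * v^3 * Cp_max
P_betz = 0.5 * 1.255 * 15340.3 * 681.472 * 0.5926
P_betz = 3887333.7 W

3887333.7


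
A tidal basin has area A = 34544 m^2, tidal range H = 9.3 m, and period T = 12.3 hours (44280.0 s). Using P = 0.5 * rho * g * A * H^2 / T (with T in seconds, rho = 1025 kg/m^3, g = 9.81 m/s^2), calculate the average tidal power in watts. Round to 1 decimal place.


Convert period to seconds: T = 12.3 * 3600 = 44280.0 s
H^2 = 9.3^2 = 86.49
P = 0.5 * rho * g * A * H^2 / T
P = 0.5 * 1025 * 9.81 * 34544 * 86.49 / 44280.0
P = 339229.6 W

339229.6


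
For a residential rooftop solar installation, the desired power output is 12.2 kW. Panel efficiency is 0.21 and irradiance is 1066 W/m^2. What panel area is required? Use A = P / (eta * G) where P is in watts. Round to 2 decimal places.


Convert target power to watts: P = 12.2 * 1000 = 12200.0 W
Compute denominator: eta * G = 0.21 * 1066 = 223.86
Required area A = P / (eta * G) = 12200.0 / 223.86
A = 54.50 m^2

54.50


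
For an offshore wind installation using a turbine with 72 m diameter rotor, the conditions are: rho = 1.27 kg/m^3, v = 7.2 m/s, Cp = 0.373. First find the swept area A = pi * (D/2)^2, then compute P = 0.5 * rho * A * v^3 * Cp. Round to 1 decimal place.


Step 1 -- Compute swept area:
  A = pi * (D/2)^2 = pi * (72/2)^2 = 4071.5 m^2
Step 2 -- Apply wind power equation:
  P = 0.5 * rho * A * v^3 * Cp
  v^3 = 7.2^3 = 373.248
  P = 0.5 * 1.27 * 4071.5 * 373.248 * 0.373
  P = 359944.0 W

359944.0


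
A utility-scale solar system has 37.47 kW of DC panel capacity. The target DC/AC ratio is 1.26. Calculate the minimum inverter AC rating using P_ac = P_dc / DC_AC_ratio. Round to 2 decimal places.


The inverter AC capacity is determined by the DC/AC ratio.
Given: P_dc = 37.47 kW, DC/AC ratio = 1.26
P_ac = P_dc / ratio = 37.47 / 1.26
P_ac = 29.74 kW

29.74


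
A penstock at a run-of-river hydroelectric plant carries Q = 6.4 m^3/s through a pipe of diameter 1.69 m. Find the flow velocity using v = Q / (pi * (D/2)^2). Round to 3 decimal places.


Compute pipe cross-sectional area:
  A = pi * (D/2)^2 = pi * (1.69/2)^2 = 2.2432 m^2
Calculate velocity:
  v = Q / A = 6.4 / 2.2432
  v = 2.853 m/s

2.853


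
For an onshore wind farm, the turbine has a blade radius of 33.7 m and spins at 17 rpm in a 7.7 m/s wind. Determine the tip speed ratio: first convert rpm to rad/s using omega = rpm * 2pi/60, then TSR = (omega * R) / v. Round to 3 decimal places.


Convert rotational speed to rad/s:
  omega = 17 * 2 * pi / 60 = 1.7802 rad/s
Compute tip speed:
  v_tip = omega * R = 1.7802 * 33.7 = 59.994 m/s
Tip speed ratio:
  TSR = v_tip / v_wind = 59.994 / 7.7 = 7.791

7.791


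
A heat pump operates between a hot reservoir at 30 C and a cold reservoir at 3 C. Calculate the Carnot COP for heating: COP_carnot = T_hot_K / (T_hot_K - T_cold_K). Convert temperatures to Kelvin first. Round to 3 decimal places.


Convert to Kelvin:
  T_hot = 30 + 273.15 = 303.15 K
  T_cold = 3 + 273.15 = 276.15 K
Apply Carnot COP formula:
  COP = T_hot_K / (T_hot_K - T_cold_K) = 303.15 / 27.0
  COP = 11.228

11.228


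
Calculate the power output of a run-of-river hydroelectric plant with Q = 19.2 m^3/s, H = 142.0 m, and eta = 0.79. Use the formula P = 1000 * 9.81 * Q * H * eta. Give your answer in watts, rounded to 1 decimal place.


Apply the hydropower formula P = rho * g * Q * H * eta
rho * g = 1000 * 9.81 = 9810.0
P = 9810.0 * 19.2 * 142.0 * 0.79
P = 21129327.4 W

21129327.4


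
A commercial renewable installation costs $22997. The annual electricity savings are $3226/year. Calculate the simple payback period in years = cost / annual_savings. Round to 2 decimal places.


Simple payback period = initial cost / annual savings
Payback = 22997 / 3226
Payback = 7.13 years

7.13


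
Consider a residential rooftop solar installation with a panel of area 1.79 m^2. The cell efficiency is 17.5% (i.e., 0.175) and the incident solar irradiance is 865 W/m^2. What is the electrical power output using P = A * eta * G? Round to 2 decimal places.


Use the solar power formula P = A * eta * G.
Given: A = 1.79 m^2, eta = 0.175, G = 865 W/m^2
P = 1.79 * 0.175 * 865
P = 270.96 W

270.96


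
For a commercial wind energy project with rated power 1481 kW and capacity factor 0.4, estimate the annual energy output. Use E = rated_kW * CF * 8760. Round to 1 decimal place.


Annual energy = rated_kW * capacity_factor * hours_per_year
Given: P_rated = 1481 kW, CF = 0.4, hours = 8760
E = 1481 * 0.4 * 8760
E = 5189424.0 kWh

5189424.0


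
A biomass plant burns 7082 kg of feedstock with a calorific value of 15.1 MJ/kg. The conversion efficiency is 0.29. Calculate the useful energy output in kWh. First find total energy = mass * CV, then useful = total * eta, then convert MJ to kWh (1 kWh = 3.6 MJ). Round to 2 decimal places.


Total energy = mass * CV = 7082 * 15.1 = 106938.2 MJ
Useful energy = total * eta = 106938.2 * 0.29 = 31012.08 MJ
Convert to kWh: 31012.08 / 3.6
Useful energy = 8614.47 kWh

8614.47


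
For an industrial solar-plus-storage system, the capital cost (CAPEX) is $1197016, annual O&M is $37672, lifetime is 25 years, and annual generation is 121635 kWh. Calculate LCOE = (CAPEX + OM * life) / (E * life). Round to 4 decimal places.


Total cost = CAPEX + OM * lifetime = 1197016 + 37672 * 25 = 1197016 + 941800 = 2138816
Total generation = annual * lifetime = 121635 * 25 = 3040875 kWh
LCOE = 2138816 / 3040875
LCOE = 0.7034 $/kWh

0.7034


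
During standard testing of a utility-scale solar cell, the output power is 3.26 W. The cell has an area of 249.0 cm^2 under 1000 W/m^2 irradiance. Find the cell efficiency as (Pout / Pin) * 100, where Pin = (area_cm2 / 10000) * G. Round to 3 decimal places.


First compute the input power:
  Pin = area_cm2 / 10000 * G = 249.0 / 10000 * 1000 = 24.9 W
Then compute efficiency:
  Efficiency = (Pout / Pin) * 100 = (3.26 / 24.9) * 100
  Efficiency = 13.092%

13.092


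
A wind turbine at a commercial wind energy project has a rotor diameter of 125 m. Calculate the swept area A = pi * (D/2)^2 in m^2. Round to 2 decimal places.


Compute the rotor radius:
  r = D / 2 = 125 / 2 = 62.5 m
Calculate swept area:
  A = pi * r^2 = pi * 62.5^2
  A = 12271.85 m^2

12271.85


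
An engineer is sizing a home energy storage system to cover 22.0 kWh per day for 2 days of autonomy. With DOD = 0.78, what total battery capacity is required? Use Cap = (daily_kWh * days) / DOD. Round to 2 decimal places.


Total energy needed = daily * days = 22.0 * 2 = 44.0 kWh
Account for depth of discharge:
  Cap = total_energy / DOD = 44.0 / 0.78
  Cap = 56.41 kWh

56.41


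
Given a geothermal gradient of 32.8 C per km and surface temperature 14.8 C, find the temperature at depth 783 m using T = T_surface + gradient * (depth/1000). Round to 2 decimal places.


Convert depth to km: 783 / 1000 = 0.783 km
Temperature increase = gradient * depth_km = 32.8 * 0.783 = 25.68 C
Temperature at depth = T_surface + delta_T = 14.8 + 25.68
T = 40.48 C

40.48


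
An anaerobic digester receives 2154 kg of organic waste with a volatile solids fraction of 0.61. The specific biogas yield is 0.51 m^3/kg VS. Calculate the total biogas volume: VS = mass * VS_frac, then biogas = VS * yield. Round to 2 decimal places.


Compute volatile solids:
  VS = mass * VS_fraction = 2154 * 0.61 = 1313.94 kg
Calculate biogas volume:
  Biogas = VS * specific_yield = 1313.94 * 0.51
  Biogas = 670.11 m^3

670.11


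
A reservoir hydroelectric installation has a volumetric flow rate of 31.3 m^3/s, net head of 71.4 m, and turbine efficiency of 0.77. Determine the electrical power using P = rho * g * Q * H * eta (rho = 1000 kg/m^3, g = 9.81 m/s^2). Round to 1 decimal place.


Apply the hydropower formula P = rho * g * Q * H * eta
rho * g = 1000 * 9.81 = 9810.0
P = 9810.0 * 31.3 * 71.4 * 0.77
P = 16881159.8 W

16881159.8


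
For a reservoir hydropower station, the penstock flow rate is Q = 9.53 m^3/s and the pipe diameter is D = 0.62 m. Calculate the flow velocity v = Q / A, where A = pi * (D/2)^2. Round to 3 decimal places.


Compute pipe cross-sectional area:
  A = pi * (D/2)^2 = pi * (0.62/2)^2 = 0.3019 m^2
Calculate velocity:
  v = Q / A = 9.53 / 0.3019
  v = 31.566 m/s

31.566


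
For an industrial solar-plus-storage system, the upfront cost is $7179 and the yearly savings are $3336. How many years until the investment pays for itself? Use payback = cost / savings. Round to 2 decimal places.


Simple payback period = initial cost / annual savings
Payback = 7179 / 3336
Payback = 2.15 years

2.15


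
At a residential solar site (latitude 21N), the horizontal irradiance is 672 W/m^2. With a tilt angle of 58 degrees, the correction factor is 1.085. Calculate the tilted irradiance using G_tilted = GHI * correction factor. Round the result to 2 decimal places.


Identify the given values:
  GHI = 672 W/m^2, tilt correction factor = 1.085
Apply the formula G_tilted = GHI * factor:
  G_tilted = 672 * 1.085
  G_tilted = 729.12 W/m^2

729.12


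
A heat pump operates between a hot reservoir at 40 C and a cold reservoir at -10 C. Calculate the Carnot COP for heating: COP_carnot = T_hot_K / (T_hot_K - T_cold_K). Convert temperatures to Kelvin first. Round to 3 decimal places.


Convert to Kelvin:
  T_hot = 40 + 273.15 = 313.15 K
  T_cold = -10 + 273.15 = 263.15 K
Apply Carnot COP formula:
  COP = T_hot_K / (T_hot_K - T_cold_K) = 313.15 / 50.0
  COP = 6.263

6.263


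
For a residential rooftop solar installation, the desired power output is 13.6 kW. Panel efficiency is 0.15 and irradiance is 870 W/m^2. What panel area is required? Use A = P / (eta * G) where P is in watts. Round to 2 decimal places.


Convert target power to watts: P = 13.6 * 1000 = 13600.0 W
Compute denominator: eta * G = 0.15 * 870 = 130.5
Required area A = P / (eta * G) = 13600.0 / 130.5
A = 104.21 m^2

104.21


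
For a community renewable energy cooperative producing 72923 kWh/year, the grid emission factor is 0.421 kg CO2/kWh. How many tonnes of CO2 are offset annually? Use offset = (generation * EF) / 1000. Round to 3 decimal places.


CO2 offset in kg = generation * emission_factor
CO2 offset = 72923 * 0.421 = 30700.58 kg
Convert to tonnes:
  CO2 offset = 30700.58 / 1000 = 30.701 tonnes

30.701


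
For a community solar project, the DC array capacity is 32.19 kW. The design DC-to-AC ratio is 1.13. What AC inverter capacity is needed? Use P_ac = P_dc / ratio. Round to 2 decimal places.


The inverter AC capacity is determined by the DC/AC ratio.
Given: P_dc = 32.19 kW, DC/AC ratio = 1.13
P_ac = P_dc / ratio = 32.19 / 1.13
P_ac = 28.49 kW

28.49


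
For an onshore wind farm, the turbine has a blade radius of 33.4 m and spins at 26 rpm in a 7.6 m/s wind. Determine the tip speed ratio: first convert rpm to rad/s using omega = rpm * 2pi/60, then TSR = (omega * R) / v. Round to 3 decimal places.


Convert rotational speed to rad/s:
  omega = 26 * 2 * pi / 60 = 2.7227 rad/s
Compute tip speed:
  v_tip = omega * R = 2.7227 * 33.4 = 90.939 m/s
Tip speed ratio:
  TSR = v_tip / v_wind = 90.939 / 7.6 = 11.966

11.966


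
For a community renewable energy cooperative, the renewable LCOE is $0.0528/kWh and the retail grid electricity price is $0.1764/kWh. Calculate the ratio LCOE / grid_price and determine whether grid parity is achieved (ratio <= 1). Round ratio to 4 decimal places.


Compare LCOE to grid price:
  LCOE = $0.0528/kWh, Grid price = $0.1764/kWh
  Ratio = LCOE / grid_price = 0.0528 / 0.1764 = 0.2993
  Grid parity achieved (ratio <= 1)? yes

0.2993


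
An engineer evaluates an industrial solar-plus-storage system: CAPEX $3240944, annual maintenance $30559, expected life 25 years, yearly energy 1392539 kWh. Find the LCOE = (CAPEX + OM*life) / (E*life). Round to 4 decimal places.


Total cost = CAPEX + OM * lifetime = 3240944 + 30559 * 25 = 3240944 + 763975 = 4004919
Total generation = annual * lifetime = 1392539 * 25 = 34813475 kWh
LCOE = 4004919 / 34813475
LCOE = 0.1150 $/kWh

0.1150


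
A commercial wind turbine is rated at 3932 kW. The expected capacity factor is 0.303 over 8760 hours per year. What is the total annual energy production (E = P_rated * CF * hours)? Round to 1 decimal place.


Annual energy = rated_kW * capacity_factor * hours_per_year
Given: P_rated = 3932 kW, CF = 0.303, hours = 8760
E = 3932 * 0.303 * 8760
E = 10436629.0 kWh

10436629.0


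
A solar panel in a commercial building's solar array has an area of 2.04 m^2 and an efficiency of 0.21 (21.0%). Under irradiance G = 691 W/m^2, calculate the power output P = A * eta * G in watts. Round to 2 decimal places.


Use the solar power formula P = A * eta * G.
Given: A = 2.04 m^2, eta = 0.21, G = 691 W/m^2
P = 2.04 * 0.21 * 691
P = 296.02 W

296.02


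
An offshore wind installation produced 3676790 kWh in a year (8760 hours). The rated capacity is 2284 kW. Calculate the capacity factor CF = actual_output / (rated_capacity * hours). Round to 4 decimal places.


Capacity factor = actual output / maximum possible output
Maximum possible = rated * hours = 2284 * 8760 = 20007840 kWh
CF = 3676790 / 20007840
CF = 0.1838

0.1838


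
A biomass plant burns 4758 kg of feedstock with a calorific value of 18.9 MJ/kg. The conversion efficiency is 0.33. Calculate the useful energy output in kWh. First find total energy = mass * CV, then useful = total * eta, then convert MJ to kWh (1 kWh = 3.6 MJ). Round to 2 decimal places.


Total energy = mass * CV = 4758 * 18.9 = 89926.2 MJ
Useful energy = total * eta = 89926.2 * 0.33 = 29675.65 MJ
Convert to kWh: 29675.65 / 3.6
Useful energy = 8243.24 kWh

8243.24


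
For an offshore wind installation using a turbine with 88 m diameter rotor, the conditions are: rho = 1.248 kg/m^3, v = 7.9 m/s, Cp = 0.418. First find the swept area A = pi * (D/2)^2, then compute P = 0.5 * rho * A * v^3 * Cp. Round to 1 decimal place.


Step 1 -- Compute swept area:
  A = pi * (D/2)^2 = pi * (88/2)^2 = 6082.12 m^2
Step 2 -- Apply wind power equation:
  P = 0.5 * rho * A * v^3 * Cp
  v^3 = 7.9^3 = 493.039
  P = 0.5 * 1.248 * 6082.12 * 493.039 * 0.418
  P = 782163.2 W

782163.2


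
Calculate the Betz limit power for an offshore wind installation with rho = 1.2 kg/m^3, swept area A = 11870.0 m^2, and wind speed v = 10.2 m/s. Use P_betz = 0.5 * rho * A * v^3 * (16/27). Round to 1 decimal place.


The Betz coefficient Cp_max = 16/27 = 0.5926
v^3 = 10.2^3 = 1061.208
P_betz = 0.5 * rho * A * v^3 * Cp_max
P_betz = 0.5 * 1.2 * 11870.0 * 1061.208 * 0.5926
P_betz = 4478769.4 W

4478769.4


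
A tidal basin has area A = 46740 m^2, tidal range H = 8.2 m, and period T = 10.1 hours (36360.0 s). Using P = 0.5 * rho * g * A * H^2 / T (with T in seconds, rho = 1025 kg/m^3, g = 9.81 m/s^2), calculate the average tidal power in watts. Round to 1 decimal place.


Convert period to seconds: T = 10.1 * 3600 = 36360.0 s
H^2 = 8.2^2 = 67.24
P = 0.5 * rho * g * A * H^2 / T
P = 0.5 * 1025 * 9.81 * 46740 * 67.24 / 36360.0
P = 434565.7 W

434565.7


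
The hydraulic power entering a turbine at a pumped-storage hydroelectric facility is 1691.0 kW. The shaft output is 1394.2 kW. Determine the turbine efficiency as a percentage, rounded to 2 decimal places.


Turbine efficiency = (output power / input power) * 100
eta = (1394.2 / 1691.0) * 100
eta = 82.45%

82.45


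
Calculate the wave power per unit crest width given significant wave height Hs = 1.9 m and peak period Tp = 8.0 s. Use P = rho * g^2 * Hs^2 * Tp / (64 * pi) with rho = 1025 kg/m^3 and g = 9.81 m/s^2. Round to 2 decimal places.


Apply wave power formula:
  g^2 = 9.81^2 = 96.2361
  Hs^2 = 1.9^2 = 3.61
  Numerator = rho * g^2 * Hs^2 * Tp = 1025 * 96.2361 * 3.61 * 8.0 = 2848781.03
  Denominator = 64 * pi = 201.0619
  P = 2848781.03 / 201.0619 = 14168.67 W/m

14168.67


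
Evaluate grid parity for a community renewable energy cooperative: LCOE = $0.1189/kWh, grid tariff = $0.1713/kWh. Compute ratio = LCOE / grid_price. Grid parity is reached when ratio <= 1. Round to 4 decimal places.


Compare LCOE to grid price:
  LCOE = $0.1189/kWh, Grid price = $0.1713/kWh
  Ratio = LCOE / grid_price = 0.1189 / 0.1713 = 0.6941
  Grid parity achieved (ratio <= 1)? yes

0.6941


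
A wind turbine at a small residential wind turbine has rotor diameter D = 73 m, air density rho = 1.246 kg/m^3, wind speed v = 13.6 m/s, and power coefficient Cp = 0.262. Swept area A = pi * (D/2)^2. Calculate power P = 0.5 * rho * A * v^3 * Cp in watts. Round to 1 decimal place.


Step 1 -- Compute swept area:
  A = pi * (D/2)^2 = pi * (73/2)^2 = 4185.39 m^2
Step 2 -- Apply wind power equation:
  P = 0.5 * rho * A * v^3 * Cp
  v^3 = 13.6^3 = 2515.456
  P = 0.5 * 1.246 * 4185.39 * 2515.456 * 0.262
  P = 1718468.9 W

1718468.9


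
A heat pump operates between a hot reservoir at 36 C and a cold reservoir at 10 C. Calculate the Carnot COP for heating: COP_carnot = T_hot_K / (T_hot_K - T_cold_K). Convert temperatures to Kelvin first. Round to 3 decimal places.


Convert to Kelvin:
  T_hot = 36 + 273.15 = 309.15 K
  T_cold = 10 + 273.15 = 283.15 K
Apply Carnot COP formula:
  COP = T_hot_K / (T_hot_K - T_cold_K) = 309.15 / 26.0
  COP = 11.890

11.890


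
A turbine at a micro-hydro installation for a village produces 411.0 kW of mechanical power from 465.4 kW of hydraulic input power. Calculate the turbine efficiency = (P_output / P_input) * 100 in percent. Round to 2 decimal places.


Turbine efficiency = (output power / input power) * 100
eta = (411.0 / 465.4) * 100
eta = 88.31%

88.31


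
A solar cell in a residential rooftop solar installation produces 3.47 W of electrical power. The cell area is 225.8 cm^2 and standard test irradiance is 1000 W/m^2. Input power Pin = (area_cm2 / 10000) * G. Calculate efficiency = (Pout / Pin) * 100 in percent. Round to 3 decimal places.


First compute the input power:
  Pin = area_cm2 / 10000 * G = 225.8 / 10000 * 1000 = 22.58 W
Then compute efficiency:
  Efficiency = (Pout / Pin) * 100 = (3.47 / 22.58) * 100
  Efficiency = 15.368%

15.368


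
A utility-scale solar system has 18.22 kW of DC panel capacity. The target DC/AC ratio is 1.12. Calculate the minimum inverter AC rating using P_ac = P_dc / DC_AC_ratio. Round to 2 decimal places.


The inverter AC capacity is determined by the DC/AC ratio.
Given: P_dc = 18.22 kW, DC/AC ratio = 1.12
P_ac = P_dc / ratio = 18.22 / 1.12
P_ac = 16.27 kW

16.27


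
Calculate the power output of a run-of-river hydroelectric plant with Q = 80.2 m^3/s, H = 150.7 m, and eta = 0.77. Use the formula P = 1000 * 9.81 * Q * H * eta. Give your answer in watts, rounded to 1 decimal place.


Apply the hydropower formula P = rho * g * Q * H * eta
rho * g = 1000 * 9.81 = 9810.0
P = 9810.0 * 80.2 * 150.7 * 0.77
P = 91295075.7 W

91295075.7


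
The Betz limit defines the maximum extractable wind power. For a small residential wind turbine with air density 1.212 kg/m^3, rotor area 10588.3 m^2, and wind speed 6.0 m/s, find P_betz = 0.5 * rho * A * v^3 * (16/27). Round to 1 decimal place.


The Betz coefficient Cp_max = 16/27 = 0.5926
v^3 = 6.0^3 = 216.0
P_betz = 0.5 * rho * A * v^3 * Cp_max
P_betz = 0.5 * 1.212 * 10588.3 * 216.0 * 0.5926
P_betz = 821313.3 W

821313.3


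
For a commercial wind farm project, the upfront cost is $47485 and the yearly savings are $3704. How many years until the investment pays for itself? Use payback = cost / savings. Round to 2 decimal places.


Simple payback period = initial cost / annual savings
Payback = 47485 / 3704
Payback = 12.82 years

12.82


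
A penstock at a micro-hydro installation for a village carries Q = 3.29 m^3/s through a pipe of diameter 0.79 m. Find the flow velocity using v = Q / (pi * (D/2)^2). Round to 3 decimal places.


Compute pipe cross-sectional area:
  A = pi * (D/2)^2 = pi * (0.79/2)^2 = 0.4902 m^2
Calculate velocity:
  v = Q / A = 3.29 / 0.4902
  v = 6.712 m/s

6.712


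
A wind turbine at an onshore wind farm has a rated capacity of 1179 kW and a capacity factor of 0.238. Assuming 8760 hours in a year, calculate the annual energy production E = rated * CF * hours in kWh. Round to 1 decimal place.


Annual energy = rated_kW * capacity_factor * hours_per_year
Given: P_rated = 1179 kW, CF = 0.238, hours = 8760
E = 1179 * 0.238 * 8760
E = 2458073.5 kWh

2458073.5


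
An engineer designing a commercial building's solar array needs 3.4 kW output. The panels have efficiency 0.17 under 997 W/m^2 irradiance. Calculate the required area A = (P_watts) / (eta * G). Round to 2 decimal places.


Convert target power to watts: P = 3.4 * 1000 = 3400.0 W
Compute denominator: eta * G = 0.17 * 997 = 169.49
Required area A = P / (eta * G) = 3400.0 / 169.49
A = 20.06 m^2

20.06


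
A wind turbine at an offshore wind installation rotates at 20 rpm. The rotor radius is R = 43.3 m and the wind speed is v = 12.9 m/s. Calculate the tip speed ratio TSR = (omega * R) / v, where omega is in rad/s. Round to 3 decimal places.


Convert rotational speed to rad/s:
  omega = 20 * 2 * pi / 60 = 2.0944 rad/s
Compute tip speed:
  v_tip = omega * R = 2.0944 * 43.3 = 90.687 m/s
Tip speed ratio:
  TSR = v_tip / v_wind = 90.687 / 12.9 = 7.030

7.030


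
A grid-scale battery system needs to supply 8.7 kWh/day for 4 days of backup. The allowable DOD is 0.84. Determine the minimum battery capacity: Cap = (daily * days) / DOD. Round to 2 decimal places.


Total energy needed = daily * days = 8.7 * 4 = 34.8 kWh
Account for depth of discharge:
  Cap = total_energy / DOD = 34.8 / 0.84
  Cap = 41.43 kWh

41.43


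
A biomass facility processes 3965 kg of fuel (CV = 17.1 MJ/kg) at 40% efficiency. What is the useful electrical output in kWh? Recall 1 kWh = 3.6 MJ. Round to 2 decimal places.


Total energy = mass * CV = 3965 * 17.1 = 67801.5 MJ
Useful energy = total * eta = 67801.5 * 0.4 = 27120.6 MJ
Convert to kWh: 27120.6 / 3.6
Useful energy = 7533.50 kWh

7533.50


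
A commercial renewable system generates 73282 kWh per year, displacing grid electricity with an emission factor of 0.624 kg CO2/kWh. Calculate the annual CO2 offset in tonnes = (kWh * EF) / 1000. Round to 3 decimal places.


CO2 offset in kg = generation * emission_factor
CO2 offset = 73282 * 0.624 = 45727.97 kg
Convert to tonnes:
  CO2 offset = 45727.97 / 1000 = 45.728 tonnes

45.728


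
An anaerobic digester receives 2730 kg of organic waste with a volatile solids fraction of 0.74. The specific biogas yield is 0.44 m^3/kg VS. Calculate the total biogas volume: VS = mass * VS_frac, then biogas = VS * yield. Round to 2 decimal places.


Compute volatile solids:
  VS = mass * VS_fraction = 2730 * 0.74 = 2020.2 kg
Calculate biogas volume:
  Biogas = VS * specific_yield = 2020.2 * 0.44
  Biogas = 888.89 m^3

888.89


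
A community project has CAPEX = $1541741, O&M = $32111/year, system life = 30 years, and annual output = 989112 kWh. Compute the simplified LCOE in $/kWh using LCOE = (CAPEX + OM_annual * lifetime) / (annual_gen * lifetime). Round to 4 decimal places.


Total cost = CAPEX + OM * lifetime = 1541741 + 32111 * 30 = 1541741 + 963330 = 2505071
Total generation = annual * lifetime = 989112 * 30 = 29673360 kWh
LCOE = 2505071 / 29673360
LCOE = 0.0844 $/kWh

0.0844


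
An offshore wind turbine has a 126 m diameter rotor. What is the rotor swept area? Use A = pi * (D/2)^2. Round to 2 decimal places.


Compute the rotor radius:
  r = D / 2 = 126 / 2 = 63.0 m
Calculate swept area:
  A = pi * r^2 = pi * 63.0^2
  A = 12468.98 m^2

12468.98


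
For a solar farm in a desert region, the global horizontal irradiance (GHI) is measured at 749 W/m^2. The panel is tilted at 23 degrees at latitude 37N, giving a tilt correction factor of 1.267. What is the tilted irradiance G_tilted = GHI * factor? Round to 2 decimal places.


Identify the given values:
  GHI = 749 W/m^2, tilt correction factor = 1.267
Apply the formula G_tilted = GHI * factor:
  G_tilted = 749 * 1.267
  G_tilted = 948.98 W/m^2

948.98


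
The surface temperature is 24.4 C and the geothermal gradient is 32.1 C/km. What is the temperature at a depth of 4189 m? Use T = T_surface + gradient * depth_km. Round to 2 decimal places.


Convert depth to km: 4189 / 1000 = 4.189 km
Temperature increase = gradient * depth_km = 32.1 * 4.189 = 134.47 C
Temperature at depth = T_surface + delta_T = 24.4 + 134.47
T = 158.87 C

158.87


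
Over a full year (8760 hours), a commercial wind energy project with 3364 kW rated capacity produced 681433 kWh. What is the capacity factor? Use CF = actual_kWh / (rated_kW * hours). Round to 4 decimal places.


Capacity factor = actual output / maximum possible output
Maximum possible = rated * hours = 3364 * 8760 = 29468640 kWh
CF = 681433 / 29468640
CF = 0.0231

0.0231


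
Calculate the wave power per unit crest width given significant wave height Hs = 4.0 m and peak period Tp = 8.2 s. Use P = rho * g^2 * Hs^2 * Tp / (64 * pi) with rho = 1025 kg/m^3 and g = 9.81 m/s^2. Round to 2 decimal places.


Apply wave power formula:
  g^2 = 9.81^2 = 96.2361
  Hs^2 = 4.0^2 = 16.0
  Numerator = rho * g^2 * Hs^2 * Tp = 1025 * 96.2361 * 16.0 * 8.2 = 12941830.73
  Denominator = 64 * pi = 201.0619
  P = 12941830.73 / 201.0619 = 64367.39 W/m

64367.39
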